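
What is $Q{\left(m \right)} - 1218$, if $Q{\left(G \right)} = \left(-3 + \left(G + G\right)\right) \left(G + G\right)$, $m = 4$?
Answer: $-1178$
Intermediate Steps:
$Q{\left(G \right)} = 2 G \left(-3 + 2 G\right)$ ($Q{\left(G \right)} = \left(-3 + 2 G\right) 2 G = 2 G \left(-3 + 2 G\right)$)
$Q{\left(m \right)} - 1218 = 2 \cdot 4 \left(-3 + 2 \cdot 4\right) - 1218 = 2 \cdot 4 \left(-3 + 8\right) - 1218 = 2 \cdot 4 \cdot 5 - 1218 = 40 - 1218 = -1178$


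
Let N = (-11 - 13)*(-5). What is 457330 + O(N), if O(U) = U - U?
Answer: 457330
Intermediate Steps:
N = 120 (N = -24*(-5) = 120)
O(U) = 0
457330 + O(N) = 457330 + 0 = 457330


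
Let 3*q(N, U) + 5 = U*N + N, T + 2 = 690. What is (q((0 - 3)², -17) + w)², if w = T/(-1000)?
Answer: 356567689/140625 ≈ 2535.6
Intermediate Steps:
T = 688 (T = -2 + 690 = 688)
q(N, U) = -5/3 + N/3 + N*U/3 (q(N, U) = -5/3 + (U*N + N)/3 = -5/3 + (N*U + N)/3 = -5/3 + (N + N*U)/3 = -5/3 + (N/3 + N*U/3) = -5/3 + N/3 + N*U/3)
w = -86/125 (w = 688/(-1000) = 688*(-1/1000) = -86/125 ≈ -0.68800)
(q((0 - 3)², -17) + w)² = ((-5/3 + (0 - 3)²/3 + (⅓)*(0 - 3)²*(-17)) - 86/125)² = ((-5/3 + (⅓)*(-3)² + (⅓)*(-3)²*(-17)) - 86/125)² = ((-5/3 + (⅓)*9 + (⅓)*9*(-17)) - 86/125)² = ((-5/3 + 3 - 51) - 86/125)² = (-149/3 - 86/125)² = (-18883/375)² = 356567689/140625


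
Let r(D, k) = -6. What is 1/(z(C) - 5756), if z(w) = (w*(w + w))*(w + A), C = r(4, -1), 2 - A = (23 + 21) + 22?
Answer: -1/10796 ≈ -9.2627e-5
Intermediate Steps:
A = -64 (A = 2 - ((23 + 21) + 22) = 2 - (44 + 22) = 2 - 1*66 = 2 - 66 = -64)
C = -6
z(w) = 2*w**2*(-64 + w) (z(w) = (w*(w + w))*(w - 64) = (w*(2*w))*(-64 + w) = (2*w**2)*(-64 + w) = 2*w**2*(-64 + w))
1/(z(C) - 5756) = 1/(2*(-6)**2*(-64 - 6) - 5756) = 1/(2*36*(-70) - 5756) = 1/(-5040 - 5756) = 1/(-10796) = -1/10796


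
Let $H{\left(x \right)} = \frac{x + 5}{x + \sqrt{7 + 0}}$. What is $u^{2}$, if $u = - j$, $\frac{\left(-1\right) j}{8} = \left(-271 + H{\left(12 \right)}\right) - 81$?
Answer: $\frac{147579035072}{18769} + \frac{104491520 \sqrt{7}}{18769} \approx 7.8776 \cdot 10^{6}$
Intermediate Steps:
$H{\left(x \right)} = \frac{5 + x}{x + \sqrt{7}}$
$j = 2816 - \frac{136}{12 + \sqrt{7}}$ ($j = - 8 \left(\left(-271 + \frac{5 + 12}{12 + \sqrt{7}}\right) - 81\right) = - 8 \left(\left(-271 + \frac{1}{12 + \sqrt{7}} \cdot 17\right) - 81\right) = - 8 \left(\left(-271 + \frac{17}{12 + \sqrt{7}}\right) - 81\right) = - 8 \left(-352 + \frac{17}{12 + \sqrt{7}}\right) = 2816 - \frac{136}{12 + \sqrt{7}} \approx 2806.7$)
$u = - \frac{384160}{137} - \frac{136 \sqrt{7}}{137}$ ($u = - (\frac{384160}{137} + \frac{136 \sqrt{7}}{137}) = - \frac{384160}{137} - \frac{136 \sqrt{7}}{137} \approx -2806.7$)
$u^{2} = \left(- \frac{384160}{137} - \frac{136 \sqrt{7}}{137}\right)^{2}$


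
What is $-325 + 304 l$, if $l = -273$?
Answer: $-83317$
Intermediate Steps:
$-325 + 304 l = -325 + 304 \left(-273\right) = -325 - 82992 = -83317$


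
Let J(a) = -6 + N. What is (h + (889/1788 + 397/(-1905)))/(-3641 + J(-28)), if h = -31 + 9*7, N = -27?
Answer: -1110911/126405640 ≈ -0.0087885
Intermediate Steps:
h = 32 (h = -31 + 63 = 32)
J(a) = -33 (J(a) = -6 - 27 = -33)
(h + (889/1788 + 397/(-1905)))/(-3641 + J(-28)) = (32 + (889/1788 + 397/(-1905)))/(-3641 - 33) = (32 + (889*(1/1788) + 397*(-1/1905)))/(-3674) = (32 + (889/1788 - 397/1905))*(-1/3674) = (32 + 109301/378460)*(-1/3674) = (12220021/378460)*(-1/3674) = -1110911/126405640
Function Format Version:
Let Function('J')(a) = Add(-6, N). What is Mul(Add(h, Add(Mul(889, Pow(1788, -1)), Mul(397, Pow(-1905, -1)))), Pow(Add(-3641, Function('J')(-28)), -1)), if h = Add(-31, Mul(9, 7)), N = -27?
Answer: Rational(-1110911, 126405640) ≈ -0.0087885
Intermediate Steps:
h = 32 (h = Add(-31, 63) = 32)
Function('J')(a) = -33 (Function('J')(a) = Add(-6, -27) = -33)
Mul(Add(h, Add(Mul(889, Pow(1788, -1)), Mul(397, Pow(-1905, -1)))), Pow(Add(-3641, Function('J')(-28)), -1)) = Mul(Add(32, Add(Mul(889, Pow(1788, -1)), Mul(397, Pow(-1905, -1)))), Pow(Add(-3641, -33), -1)) = Mul(Add(32, Add(Mul(889, Rational(1, 1788)), Mul(397, Rational(-1, 1905)))), Pow(-3674, -1)) = Mul(Add(32, Add(Rational(889, 1788), Rational(-397, 1905))), Rational(-1, 3674)) = Mul(Add(32, Rational(109301, 378460)), Rational(-1, 3674)) = Mul(Rational(12220021, 378460), Rational(-1, 3674)) = Rational(-1110911, 126405640)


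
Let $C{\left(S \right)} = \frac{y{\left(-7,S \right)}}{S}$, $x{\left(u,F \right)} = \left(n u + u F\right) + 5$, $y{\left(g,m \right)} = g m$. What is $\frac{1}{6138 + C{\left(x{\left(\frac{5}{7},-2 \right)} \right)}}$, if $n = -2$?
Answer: $\frac{1}{6131} \approx 0.00016311$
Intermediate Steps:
$x{\left(u,F \right)} = 5 - 2 u + F u$ ($x{\left(u,F \right)} = \left(- 2 u + u F\right) + 5 = \left(- 2 u + F u\right) + 5 = 5 - 2 u + F u$)
$C{\left(S \right)} = -7$ ($C{\left(S \right)} = \frac{\left(-7\right) S}{S} = -7$)
$\frac{1}{6138 + C{\left(x{\left(\frac{5}{7},-2 \right)} \right)}} = \frac{1}{6138 - 7} = \frac{1}{6131}$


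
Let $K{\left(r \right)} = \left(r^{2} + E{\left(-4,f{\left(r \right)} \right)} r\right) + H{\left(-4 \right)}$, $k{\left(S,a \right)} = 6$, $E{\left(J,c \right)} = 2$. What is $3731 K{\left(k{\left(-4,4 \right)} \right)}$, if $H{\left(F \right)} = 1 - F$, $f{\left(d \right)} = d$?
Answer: $197743$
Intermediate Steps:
$K{\left(r \right)} = 5 + r^{2} + 2 r$ ($K{\left(r \right)} = \left(r^{2} + 2 r\right) + \left(1 - -4\right) = \left(r^{2} + 2 r\right) + \left(1 + 4\right) = \left(r^{2} + 2 r\right) + 5 = 5 + r^{2} + 2 r$)
$3731 K{\left(k{\left(-4,4 \right)} \right)} = 3731 \left(5 + 6^{2} + 2 \cdot 6\right) = 3731 \left(5 + 36 + 12\right) = 3731 \cdot 53 = 197743$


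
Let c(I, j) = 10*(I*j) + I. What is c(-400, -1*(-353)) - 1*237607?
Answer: -1650007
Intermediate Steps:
c(I, j) = I + 10*I*j (c(I, j) = 10*I*j + I = I + 10*I*j)
c(-400, -1*(-353)) - 1*237607 = -400*(1 + 10*(-1*(-353))) - 1*237607 = -400*(1 + 10*353) - 237607 = -400*(1 + 3530) - 237607 = -400*3531 - 237607 = -1412400 - 237607 = -1650007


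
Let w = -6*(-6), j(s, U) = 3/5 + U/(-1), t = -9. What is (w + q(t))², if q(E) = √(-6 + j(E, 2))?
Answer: (180 + I*√185)²/25 ≈ 1288.6 + 195.86*I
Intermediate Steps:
j(s, U) = ⅗ - U (j(s, U) = 3*(⅕) + U*(-1) = ⅗ - U)
w = 36
q(E) = I*√185/5 (q(E) = √(-6 + (⅗ - 1*2)) = √(-6 + (⅗ - 2)) = √(-6 - 7/5) = √(-37/5) = I*√185/5)
(w + q(t))² = (36 + I*√185/5)²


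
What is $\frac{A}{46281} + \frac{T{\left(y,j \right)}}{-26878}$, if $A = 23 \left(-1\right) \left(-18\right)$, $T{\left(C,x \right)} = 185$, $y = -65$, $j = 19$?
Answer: $\frac{855169}{414646906} \approx 0.0020624$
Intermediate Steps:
$A = 414$ ($A = \left(-23\right) \left(-18\right) = 414$)
$\frac{A}{46281} + \frac{T{\left(y,j \right)}}{-26878} = \frac{414}{46281} + \frac{185}{-26878} = 414 \cdot \frac{1}{46281} + 185 \left(- \frac{1}{26878}\right) = \frac{138}{15427} - \frac{185}{26878} = \frac{855169}{414646906}$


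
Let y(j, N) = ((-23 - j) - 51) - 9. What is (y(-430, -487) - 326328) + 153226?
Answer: -172755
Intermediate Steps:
y(j, N) = -83 - j (y(j, N) = (-74 - j) - 9 = -83 - j)
(y(-430, -487) - 326328) + 153226 = ((-83 - 1*(-430)) - 326328) + 153226 = ((-83 + 430) - 326328) + 153226 = (347 - 326328) + 153226 = -325981 + 153226 = -172755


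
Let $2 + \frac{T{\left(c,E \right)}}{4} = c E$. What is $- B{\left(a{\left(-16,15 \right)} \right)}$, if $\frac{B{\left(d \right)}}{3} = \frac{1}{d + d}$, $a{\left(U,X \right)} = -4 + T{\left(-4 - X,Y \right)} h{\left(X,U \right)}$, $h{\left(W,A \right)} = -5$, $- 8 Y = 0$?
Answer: $- \frac{1}{24} \approx -0.041667$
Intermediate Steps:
$Y = 0$ ($Y = \left(- \frac{1}{8}\right) 0 = 0$)
$T{\left(c,E \right)} = -8 + 4 E c$ ($T{\left(c,E \right)} = -8 + 4 c E = -8 + 4 E c$)
$a{\left(U,X \right)} = 36$ ($a{\left(U,X \right)} = -4 + \left(-8 + 4 \cdot 0 \left(-4 - X\right)\right) \left(-5\right) = -4 + \left(-8 + 0\right) \left(-5\right) = -4 - -40 = -4 + 40 = 36$)
$B{\left(d \right)} = \frac{3}{2 d}$ ($B{\left(d \right)} = \frac{3}{d + d} = \frac{3}{2 d}$)
$- B{\left(a{\left(-16,15 \right)} \right)} = - \frac{3}{2 \cdot 36} = \left(-1\right) \frac{1}{24} = - \frac{1}{24}$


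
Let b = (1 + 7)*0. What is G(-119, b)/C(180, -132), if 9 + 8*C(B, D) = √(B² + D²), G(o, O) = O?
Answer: 0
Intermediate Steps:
b = 0 (b = 8*0 = 0)
C(B, D) = -9/8 + √(B² + D²)/8
G(-119, b)/C(180, -132) = 0/(-9/8 + √(180² + (-132)²)/8) = 0/(-9/8 + √(32400 + 17424)/8) = 0/(-9/8 + √49824/8) = 0/(-9/8 + (12*√346)/8) = 0/(-9/8 + 3*√346/2) = 0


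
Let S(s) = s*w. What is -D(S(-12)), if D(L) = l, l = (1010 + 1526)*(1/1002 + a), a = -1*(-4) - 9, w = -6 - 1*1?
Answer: 6351412/501 ≈ 12677.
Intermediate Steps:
w = -7 (w = -6 - 1 = -7)
S(s) = -7*s (S(s) = s*(-7) = -7*s)
a = -5 (a = 4 - 9 = -5)
l = -6351412/501 (l = (1010 + 1526)*(1/1002 - 5) = 2536*(1/1002 - 5) = 2536*(-5009/1002) = -6351412/501 ≈ -12677.)
D(L) = -6351412/501
-D(S(-12)) = -1*(-6351412/501) = 6351412/501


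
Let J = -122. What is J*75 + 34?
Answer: -9116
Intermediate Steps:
J*75 + 34 = -122*75 + 34 = -9150 + 34 = -9116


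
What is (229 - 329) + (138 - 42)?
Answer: -4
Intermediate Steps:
(229 - 329) + (138 - 42) = -100 + 96 = -4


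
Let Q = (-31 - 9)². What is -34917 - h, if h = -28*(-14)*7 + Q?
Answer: -39261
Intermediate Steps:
Q = 1600 (Q = (-40)² = 1600)
h = 4344 (h = -28*(-14)*7 + 1600 = 392*7 + 1600 = 2744 + 1600 = 4344)
-34917 - h = -34917 - 1*4344 = -34917 - 4344 = -39261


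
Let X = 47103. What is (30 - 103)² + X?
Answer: 52432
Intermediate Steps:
(30 - 103)² + X = (30 - 103)² + 47103 = (-73)² + 47103 = 5329 + 47103 = 52432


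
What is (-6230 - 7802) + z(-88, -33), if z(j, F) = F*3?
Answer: -14131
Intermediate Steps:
z(j, F) = 3*F
(-6230 - 7802) + z(-88, -33) = (-6230 - 7802) + 3*(-33) = -14032 - 99 = -14131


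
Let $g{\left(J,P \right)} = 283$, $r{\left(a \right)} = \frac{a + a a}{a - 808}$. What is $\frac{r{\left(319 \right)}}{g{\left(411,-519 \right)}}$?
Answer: $- \frac{102080}{138387} \approx -0.73764$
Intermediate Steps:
$r{\left(a \right)} = \frac{a + a^{2}}{-808 + a}$
$\frac{r{\left(319 \right)}}{g{\left(411,-519 \right)}} = \frac{319 \frac{1}{-808 + 319} \left(1 + 319\right)}{283} = 319 \frac{1}{-489} \cdot 320 \cdot \frac{1}{283} = 319 \left(- \frac{1}{489}\right) 320 \cdot \frac{1}{283} = \left(- \frac{102080}{489}\right) \frac{1}{283} = - \frac{102080}{138387}$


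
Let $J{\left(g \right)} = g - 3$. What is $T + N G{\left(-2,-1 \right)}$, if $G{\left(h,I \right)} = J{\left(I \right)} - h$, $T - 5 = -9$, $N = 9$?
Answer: $-22$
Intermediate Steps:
$J{\left(g \right)} = -3 + g$
$T = -4$ ($T = 5 - 9 = -4$)
$G{\left(h,I \right)} = -3 + I - h$ ($G{\left(h,I \right)} = \left(-3 + I\right) - h = -3 + I - h$)
$T + N G{\left(-2,-1 \right)} = -4 + 9 \left(-3 - 1 - -2\right) = -4 + 9 \left(-3 - 1 + 2\right) = -4 + 9 \left(-2\right) = -4 - 18 = -22$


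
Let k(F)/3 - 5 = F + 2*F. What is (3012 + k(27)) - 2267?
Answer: 1003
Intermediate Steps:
k(F) = 15 + 9*F (k(F) = 15 + 3*(F + 2*F) = 15 + 3*(3*F) = 15 + 9*F)
(3012 + k(27)) - 2267 = (3012 + (15 + 9*27)) - 2267 = (3012 + (15 + 243)) - 2267 = (3012 + 258) - 2267 = 3270 - 2267 = 1003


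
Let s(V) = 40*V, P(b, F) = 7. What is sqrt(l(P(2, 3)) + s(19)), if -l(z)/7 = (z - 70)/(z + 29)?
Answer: sqrt(3089)/2 ≈ 27.789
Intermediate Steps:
l(z) = -7*(-70 + z)/(29 + z) (l(z) = -7*(z - 70)/(z + 29) = -7*(-70 + z)/(29 + z))
sqrt(l(P(2, 3)) + s(19)) = sqrt(7*(70 - 1*7)/(29 + 7) + 40*19) = sqrt(7*(70 - 7)/36 + 760) = sqrt(7*(1/36)*63 + 760) = sqrt(49/4 + 760) = sqrt(3089/4) = sqrt(3089)/2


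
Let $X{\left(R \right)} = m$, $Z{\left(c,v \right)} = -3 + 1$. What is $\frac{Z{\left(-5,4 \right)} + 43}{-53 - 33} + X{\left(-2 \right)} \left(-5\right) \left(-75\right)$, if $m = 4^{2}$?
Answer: $\frac{515959}{86} \approx 5999.5$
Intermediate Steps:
$Z{\left(c,v \right)} = -2$
$m = 16$
$X{\left(R \right)} = 16$
$\frac{Z{\left(-5,4 \right)} + 43}{-53 - 33} + X{\left(-2 \right)} \left(-5\right) \left(-75\right) = \frac{-2 + 43}{-53 - 33} + 16 \left(-5\right) \left(-75\right) = \frac{41}{-86} - -6000 = 41 \left(- \frac{1}{86}\right) + 6000 = - \frac{41}{86} + 6000 = \frac{515959}{86}$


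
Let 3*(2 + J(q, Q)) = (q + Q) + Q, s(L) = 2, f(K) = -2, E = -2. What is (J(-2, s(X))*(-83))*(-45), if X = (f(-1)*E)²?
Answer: -4980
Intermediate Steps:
X = 16 (X = (-2*(-2))² = 4² = 16)
J(q, Q) = -2 + q/3 + 2*Q/3 (J(q, Q) = -2 + ((q + Q) + Q)/3 = -2 + ((Q + q) + Q)/3 = -2 + (q + 2*Q)/3 = -2 + (q/3 + 2*Q/3) = -2 + q/3 + 2*Q/3)
(J(-2, s(X))*(-83))*(-45) = ((-2 + (⅓)*(-2) + (⅔)*2)*(-83))*(-45) = ((-2 - ⅔ + 4/3)*(-83))*(-45) = -4/3*(-83)*(-45) = (332/3)*(-45) = -4980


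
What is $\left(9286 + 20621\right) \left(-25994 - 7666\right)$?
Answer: $-1006669620$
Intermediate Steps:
$\left(9286 + 20621\right) \left(-25994 - 7666\right) = 29907 \left(-33660\right) = -1006669620$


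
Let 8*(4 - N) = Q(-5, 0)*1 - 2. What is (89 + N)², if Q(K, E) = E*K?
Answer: 139129/16 ≈ 8695.6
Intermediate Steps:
N = 17/4 (N = 4 - ((0*(-5))*1 - 2)/8 = 4 - (0*1 - 2)/8 = 4 - (0 - 2)/8 = 4 - ⅛*(-2) = 4 + ¼ = 17/4 ≈ 4.2500)
(89 + N)² = (89 + 17/4)² = (373/4)² = 139129/16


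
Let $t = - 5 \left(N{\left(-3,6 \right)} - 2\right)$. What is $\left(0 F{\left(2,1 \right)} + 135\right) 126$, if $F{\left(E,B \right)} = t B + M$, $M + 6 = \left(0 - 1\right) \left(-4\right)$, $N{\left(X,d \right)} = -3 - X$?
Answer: $17010$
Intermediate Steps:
$t = 10$ ($t = - 5 \left(\left(-3 - -3\right) - 2\right) = - 5 \left(\left(-3 + 3\right) - 2\right) = - 5 \left(0 - 2\right) = \left(-5\right) \left(-2\right) = 10$)
$M = -2$ ($M = -6 + \left(0 - 1\right) \left(-4\right) = -6 - -4 = -6 + 4 = -2$)
$F{\left(E,B \right)} = -2 + 10 B$ ($F{\left(E,B \right)} = 10 B - 2 = -2 + 10 B$)
$\left(0 F{\left(2,1 \right)} + 135\right) 126 = \left(0 \left(-2 + 10 \cdot 1\right) + 135\right) 126 = \left(0 \left(-2 + 10\right) + 135\right) 126 = \left(0 \cdot 8 + 135\right) 126 = \left(0 + 135\right) 126 = 135 \cdot 126 = 17010$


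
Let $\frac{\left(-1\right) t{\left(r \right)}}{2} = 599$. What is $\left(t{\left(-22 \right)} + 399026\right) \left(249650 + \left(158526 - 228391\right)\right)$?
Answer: $71523506980$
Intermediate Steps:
$t{\left(r \right)} = -1198$ ($t{\left(r \right)} = \left(-2\right) 599 = -1198$)
$\left(t{\left(-22 \right)} + 399026\right) \left(249650 + \left(158526 - 228391\right)\right) = \left(-1198 + 399026\right) \left(249650 + \left(158526 - 228391\right)\right) = 397828 \left(249650 + \left(158526 - 228391\right)\right) = 397828 \left(249650 - 69865\right) = 397828 \cdot 179785 = 71523506980$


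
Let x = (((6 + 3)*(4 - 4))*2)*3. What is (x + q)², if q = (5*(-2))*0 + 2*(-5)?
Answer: 100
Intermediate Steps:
x = 0 (x = ((9*0)*2)*3 = (0*2)*3 = 0*3 = 0)
q = -10 (q = -10*0 - 10 = 0 - 10 = -10)
(x + q)² = (0 - 10)² = (-10)² = 100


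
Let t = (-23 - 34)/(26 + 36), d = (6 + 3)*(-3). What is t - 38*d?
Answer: 63555/62 ≈ 1025.1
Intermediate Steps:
d = -27 (d = 9*(-3) = -27)
t = -57/62 ≈ -0.91935
t - 38*d = -57/62 - 38*(-27) = -57/62 + 1026 = 63555/62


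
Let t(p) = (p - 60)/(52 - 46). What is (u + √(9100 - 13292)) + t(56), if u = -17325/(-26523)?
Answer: -17/1263 + 4*I*√262 ≈ -0.01346 + 64.746*I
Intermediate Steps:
t(p) = -10 + p/6 (t(p) = (-60 + p)/6 = (-60 + p)*(⅙) = -10 + p/6)
u = 275/421 (u = -17325*(-1/26523) = 275/421 ≈ 0.65321)
(u + √(9100 - 13292)) + t(56) = (275/421 + √(9100 - 13292)) + (-10 + (⅙)*56) = (275/421 + √(-4192)) + (-10 + 28/3) = (275/421 + 4*I*√262) - ⅔ = -17/1263 + 4*I*√262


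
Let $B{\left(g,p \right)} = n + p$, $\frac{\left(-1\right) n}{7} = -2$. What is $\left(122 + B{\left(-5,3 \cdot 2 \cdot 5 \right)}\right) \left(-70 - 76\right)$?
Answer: $-24236$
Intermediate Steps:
$n = 14$ ($n = \left(-7\right) \left(-2\right) = 14$)
$B{\left(g,p \right)} = 14 + p$
$\left(122 + B{\left(-5,3 \cdot 2 \cdot 5 \right)}\right) \left(-70 - 76\right) = \left(122 + \left(14 + 3 \cdot 2 \cdot 5\right)\right) \left(-70 - 76\right) = \left(122 + \left(14 + 6 \cdot 5\right)\right) \left(-70 - 76\right) = \left(122 + \left(14 + 30\right)\right) \left(-146\right) = \left(122 + 44\right) \left(-146\right) = 166 \left(-146\right) = -24236$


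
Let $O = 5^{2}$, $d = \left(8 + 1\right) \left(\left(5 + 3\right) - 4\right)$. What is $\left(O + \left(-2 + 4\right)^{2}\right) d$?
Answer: $1044$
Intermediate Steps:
$d = 36$ ($d = 9 \left(8 - 4\right) = 9 \cdot 4 = 36$)
$O = 25$
$\left(O + \left(-2 + 4\right)^{2}\right) d = \left(25 + \left(-2 + 4\right)^{2}\right) 36 = \left(25 + 2^{2}\right) 36 = \left(25 + 4\right) 36 = 29 \cdot 36 = 1044$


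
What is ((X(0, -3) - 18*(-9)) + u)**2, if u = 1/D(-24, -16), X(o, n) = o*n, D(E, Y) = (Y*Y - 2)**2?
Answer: 109235796237649/4162314256 ≈ 26244.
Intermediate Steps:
D(E, Y) = (-2 + Y**2)**2 (D(E, Y) = (Y**2 - 2)**2 = (-2 + Y**2)**2)
X(o, n) = n*o
u = 1/64516 (u = 1/((-2 + (-16)**2)**2) = 1/((-2 + 256)**2) = 1/(254**2) = 1/64516 ≈ 1.5500e-5)
((X(0, -3) - 18*(-9)) + u)**2 = ((-3*0 - 18*(-9)) + 1/64516)**2 = ((0 + 162) + 1/64516)**2 = (162 + 1/64516)**2 = (10451593/64516)**2 = 109235796237649/4162314256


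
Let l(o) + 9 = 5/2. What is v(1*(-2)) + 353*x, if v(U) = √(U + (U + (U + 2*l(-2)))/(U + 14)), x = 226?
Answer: 79778 + I*√123/6 ≈ 79778.0 + 1.8484*I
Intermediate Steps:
l(o) = -13/2 (l(o) = -9 + 5/2 = -13/2)
v(U) = √(U + (-13 + 2*U)/(14 + U)) (v(U) = √(U + (U + (U + 2*(-13/2)))/(U + 14)) = √(U + (U + (U - 13))/(14 + U)) = √(U + (U + (-13 + U))/(14 + U)) = √(U + (-13 + 2*U)/(14 + U)))
v(1*(-2)) + 353*x = √((-13 + (1*(-2))² + 16*(1*(-2)))/(14 + 1*(-2))) + 353*226 = √((-13 + (-2)² + 16*(-2))/(14 - 2)) + 79778 = √((-13 + 4 - 32)/12) + 79778 = √((1/12)*(-41)) + 79778 = √(-41/12) + 79778 = I*√123/6 + 79778 = 79778 + I*√123/6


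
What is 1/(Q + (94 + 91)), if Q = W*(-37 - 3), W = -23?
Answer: 1/1105 ≈ 0.00090498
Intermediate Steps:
Q = 920 (Q = -23*(-37 - 3) = -23*(-40) = 920)
1/(Q + (94 + 91)) = 1/(920 + (94 + 91)) = 1/(920 + 185) = 1/1105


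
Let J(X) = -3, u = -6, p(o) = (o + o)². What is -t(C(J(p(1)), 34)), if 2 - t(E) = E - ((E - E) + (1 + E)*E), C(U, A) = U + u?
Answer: -83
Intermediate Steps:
p(o) = 4*o² (p(o) = (2*o)² = 4*o²)
C(U, A) = -6 + U (C(U, A) = U - 6 = -6 + U)
t(E) = 2 - E + E*(1 + E) (t(E) = 2 - (E - ((E - E) + (1 + E)*E)) = 2 - (E - (0 + E*(1 + E))) = 2 - (E - E*(1 + E)) = 2 + (-E + E*(1 + E)) = 2 - E + E*(1 + E))
-t(C(J(p(1)), 34)) = -(2 + (-6 - 3)²) = -(2 + (-9)²) = -(2 + 81) = -1*83 = -83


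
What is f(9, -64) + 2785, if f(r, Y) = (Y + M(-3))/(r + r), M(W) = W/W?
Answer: 5563/2 ≈ 2781.5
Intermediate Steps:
M(W) = 1
f(r, Y) = (1 + Y)/(2*r) (f(r, Y) = (Y + 1)/(r + r) = (1 + Y)/((2*r)) = (1 + Y)*(1/(2*r)) = (1 + Y)/(2*r))
f(9, -64) + 2785 = (½)*(1 - 64)/9 + 2785 = (½)*(⅑)*(-63) + 2785 = -7/2 + 2785 = 5563/2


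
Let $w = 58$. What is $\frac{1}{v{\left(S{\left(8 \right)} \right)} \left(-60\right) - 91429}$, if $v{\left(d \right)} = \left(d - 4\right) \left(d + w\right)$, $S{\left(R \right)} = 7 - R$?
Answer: $- \frac{1}{74329} \approx -1.3454 \cdot 10^{-5}$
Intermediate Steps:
$v{\left(d \right)} = \left(-4 + d\right) \left(58 + d\right)$ ($v{\left(d \right)} = \left(d - 4\right) \left(d + 58\right) = \left(-4 + d\right) \left(58 + d\right)$)
$\frac{1}{v{\left(S{\left(8 \right)} \right)} \left(-60\right) - 91429} = \frac{1}{\left(-232 + \left(7 - 8\right)^{2} + 54 \left(7 - 8\right)\right) \left(-60\right) - 91429} = \frac{1}{\left(-232 + \left(-1\right)^{2} + 54 \left(-1\right)\right) \left(-60\right) - 91429} = \frac{1}{\left(-232 + 1 - 54\right) \left(-60\right) - 91429} = \frac{1}{\left(-285\right) \left(-60\right) - 91429} = \frac{1}{17100 - 91429} = \frac{1}{-74329} = - \frac{1}{74329}$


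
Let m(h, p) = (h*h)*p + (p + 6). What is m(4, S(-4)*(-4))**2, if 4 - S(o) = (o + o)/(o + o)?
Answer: 39204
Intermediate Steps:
S(o) = 3 (S(o) = 4 - (o + o)/(o + o) = 4 - 2*o/(2*o) = 4 - 2*o*1/(2*o) = 4 - 1*1 = 4 - 1 = 3)
m(h, p) = 6 + p + p*h**2 (m(h, p) = h**2*p + (6 + p) = p*h**2 + (6 + p) = 6 + p + p*h**2)
m(4, S(-4)*(-4))**2 = (6 + 3*(-4) + (3*(-4))*4**2)**2 = (6 - 12 - 12*16)**2 = (6 - 12 - 192)**2 = (-198)**2 = 39204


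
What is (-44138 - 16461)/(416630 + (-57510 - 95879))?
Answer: -5509/23931 ≈ -0.23020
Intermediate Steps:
(-44138 - 16461)/(416630 + (-57510 - 95879)) = -60599/(416630 - 153389) = -60599/263241 = -60599*1/263241 = -5509/23931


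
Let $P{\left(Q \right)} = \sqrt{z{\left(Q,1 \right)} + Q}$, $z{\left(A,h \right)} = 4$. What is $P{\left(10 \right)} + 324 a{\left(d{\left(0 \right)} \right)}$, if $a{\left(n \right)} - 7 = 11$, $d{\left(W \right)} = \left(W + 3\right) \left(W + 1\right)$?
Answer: $5832 + \sqrt{14} \approx 5835.7$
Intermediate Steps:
$d{\left(W \right)} = \left(1 + W\right) \left(3 + W\right)$ ($d{\left(W \right)} = \left(3 + W\right) \left(1 + W\right) = \left(1 + W\right) \left(3 + W\right)$)
$a{\left(n \right)} = 18$ ($a{\left(n \right)} = 7 + 11 = 18$)
$P{\left(Q \right)} = \sqrt{4 + Q}$
$P{\left(10 \right)} + 324 a{\left(d{\left(0 \right)} \right)} = \sqrt{4 + 10} + 324 \cdot 18 = \sqrt{14} + 5832 = 5832 + \sqrt{14}$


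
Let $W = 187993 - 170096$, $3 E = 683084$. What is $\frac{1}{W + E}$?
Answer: $\frac{3}{736775} \approx 4.0718 \cdot 10^{-6}$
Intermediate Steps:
$E = \frac{683084}{3}$ ($E = \frac{1}{3} \cdot 683084 = \frac{683084}{3} \approx 2.2769 \cdot 10^{5}$)
$W = 17897$
$\frac{1}{W + E} = \frac{1}{17897 + \frac{683084}{3}} = \frac{1}{\frac{736775}{3}} = \frac{3}{736775}$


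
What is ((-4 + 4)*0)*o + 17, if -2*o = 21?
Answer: 17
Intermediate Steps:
o = -21/2 (o = -½*21 = -21/2 ≈ -10.500)
((-4 + 4)*0)*o + 17 = ((-4 + 4)*0)*(-21/2) + 17 = (0*0)*(-21/2) + 17 = 0*(-21/2) + 17 = 0 + 17 = 17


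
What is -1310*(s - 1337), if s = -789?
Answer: 2785060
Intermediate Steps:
-1310*(s - 1337) = -1310*(-789 - 1337) = -1310*(-2126) = 2785060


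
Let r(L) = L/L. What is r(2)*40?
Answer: 40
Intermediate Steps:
r(L) = 1
r(2)*40 = 1*40 = 40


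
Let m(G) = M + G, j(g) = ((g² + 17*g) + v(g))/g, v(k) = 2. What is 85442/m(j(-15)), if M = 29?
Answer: 1281630/463 ≈ 2768.1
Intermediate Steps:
j(g) = (2 + g² + 17*g)/g (j(g) = ((g² + 17*g) + 2)/g = (2 + g² + 17*g)/g)
m(G) = 29 + G
85442/m(j(-15)) = 85442/(29 + (17 - 15 + 2/(-15))) = 85442/(29 + (17 - 15 + 2*(-1/15))) = 85442/(29 + (17 - 15 - 2/15)) = 85442/(29 + 28/15) = 85442/(463/15) = 85442*(15/463) = 1281630/463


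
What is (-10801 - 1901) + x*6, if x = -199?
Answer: -13896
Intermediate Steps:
(-10801 - 1901) + x*6 = (-10801 - 1901) - 199*6 = -12702 - 1194 = -13896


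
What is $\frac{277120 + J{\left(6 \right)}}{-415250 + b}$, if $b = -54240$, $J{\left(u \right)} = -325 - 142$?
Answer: $- \frac{276653}{469490} \approx -0.58926$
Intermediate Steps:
$J{\left(u \right)} = -467$
$\frac{277120 + J{\left(6 \right)}}{-415250 + b} = \frac{277120 - 467}{-415250 - 54240} = \frac{276653}{-469490} = 276653 \left(- \frac{1}{469490}\right) = - \frac{276653}{469490}$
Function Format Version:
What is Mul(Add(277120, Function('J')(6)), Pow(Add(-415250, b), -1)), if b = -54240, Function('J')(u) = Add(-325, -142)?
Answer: Rational(-276653, 469490) ≈ -0.58926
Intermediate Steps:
Function('J')(u) = -467
Mul(Add(277120, Function('J')(6)), Pow(Add(-415250, b), -1)) = Mul(Add(277120, -467), Pow(Add(-415250, -54240), -1)) = Mul(276653, Pow(-469490, -1)) = Mul(276653, Rational(-1, 469490)) = Rational(-276653, 469490)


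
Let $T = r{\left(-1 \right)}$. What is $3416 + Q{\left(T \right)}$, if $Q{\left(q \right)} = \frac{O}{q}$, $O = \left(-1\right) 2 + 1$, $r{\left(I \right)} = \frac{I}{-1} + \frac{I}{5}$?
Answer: $\frac{13659}{4} \approx 3414.8$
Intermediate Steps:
$r{\left(I \right)} = - \frac{4 I}{5}$ ($r{\left(I \right)} = I \left(-1\right) + I \frac{1}{5} = - I + \frac{I}{5} = - \frac{4 I}{5}$)
$T = \frac{4}{5}$ ($T = \left(- \frac{4}{5}\right) \left(-1\right) = \frac{4}{5} \approx 0.8$)
$O = -1$ ($O = -2 + 1 = -1$)
$Q{\left(q \right)} = - \frac{1}{q}$
$3416 + Q{\left(T \right)} = 3416 - \frac{1}{\frac{4}{5}} = 3416 - \frac{5}{4} = \frac{13659}{4}$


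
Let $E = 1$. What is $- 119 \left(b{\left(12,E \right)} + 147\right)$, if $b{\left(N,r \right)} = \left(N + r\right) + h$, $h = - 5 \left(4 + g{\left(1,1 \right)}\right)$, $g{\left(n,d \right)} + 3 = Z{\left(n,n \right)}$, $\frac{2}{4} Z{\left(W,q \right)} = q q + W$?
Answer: $-16065$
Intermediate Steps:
$Z{\left(W,q \right)} = 2 W + 2 q^{2}$ ($Z{\left(W,q \right)} = 2 \left(q q + W\right) = 2 \left(q^{2} + W\right) = 2 \left(W + q^{2}\right) = 2 W + 2 q^{2}$)
$g{\left(n,d \right)} = -3 + 2 n + 2 n^{2}$ ($g{\left(n,d \right)} = -3 + \left(2 n + 2 n^{2}\right) = -3 + 2 n + 2 n^{2}$)
$h = -25$ ($h = - 5 \left(4 + \left(-3 + 2 \cdot 1 + 2 \cdot 1^{2}\right)\right) = - 5 \left(4 + \left(-3 + 2 + 2 \cdot 1\right)\right) = - 5 \left(4 + \left(-3 + 2 + 2\right)\right) = - 5 \left(4 + 1\right) = \left(-5\right) 5 = -25$)
$b{\left(N,r \right)} = -25 + N + r$ ($b{\left(N,r \right)} = \left(N + r\right) - 25 = -25 + N + r$)
$- 119 \left(b{\left(12,E \right)} + 147\right) = - 119 \left(\left(-25 + 12 + 1\right) + 147\right) = - 119 \left(-12 + 147\right) = \left(-119\right) 135 = -16065$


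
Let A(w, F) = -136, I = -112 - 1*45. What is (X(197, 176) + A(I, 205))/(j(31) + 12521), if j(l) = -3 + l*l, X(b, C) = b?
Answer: 61/13479 ≈ 0.0045256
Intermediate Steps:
I = -157 (I = -112 - 45 = -157)
j(l) = -3 + l**2
(X(197, 176) + A(I, 205))/(j(31) + 12521) = (197 - 136)/((-3 + 31**2) + 12521) = 61/((-3 + 961) + 12521) = 61/(958 + 12521) = 61/13479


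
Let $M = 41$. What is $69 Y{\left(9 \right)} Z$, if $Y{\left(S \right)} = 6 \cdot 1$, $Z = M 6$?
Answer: $101844$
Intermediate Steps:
$Z = 246$ ($Z = 41 \cdot 6 = 246$)
$Y{\left(S \right)} = 6$
$69 Y{\left(9 \right)} Z = 69 \cdot 6 \cdot 246 = 414 \cdot 246 = 101844$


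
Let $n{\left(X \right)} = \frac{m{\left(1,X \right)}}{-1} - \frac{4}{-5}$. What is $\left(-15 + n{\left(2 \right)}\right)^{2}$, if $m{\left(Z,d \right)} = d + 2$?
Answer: $\frac{8281}{25} \approx 331.24$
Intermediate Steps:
$m{\left(Z,d \right)} = 2 + d$
$n{\left(X \right)} = - \frac{6}{5} - X$ ($n{\left(X \right)} = \frac{2 + X}{-1} - \frac{4}{-5} = \left(2 + X\right) \left(-1\right) - - \frac{4}{5} = \left(-2 - X\right) + \frac{4}{5} = - \frac{6}{5} - X$)
$\left(-15 + n{\left(2 \right)}\right)^{2} = \left(-15 - \frac{16}{5}\right)^{2} = \left(- \frac{91}{5}\right)^{2} = \frac{8281}{25}$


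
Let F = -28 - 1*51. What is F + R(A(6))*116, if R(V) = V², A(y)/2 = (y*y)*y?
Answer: 21648305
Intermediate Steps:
F = -79 (F = -28 - 51 = -79)
A(y) = 2*y³ (A(y) = 2*((y*y)*y) = 2*(y²*y) = 2*y³)
F + R(A(6))*116 = -79 + (2*6³)²*116 = -79 + (2*216)²*116 = -79 + 432²*116 = -79 + 186624*116 = -79 + 21648384 = 21648305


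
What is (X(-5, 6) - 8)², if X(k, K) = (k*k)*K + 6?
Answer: 21904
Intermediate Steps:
X(k, K) = 6 + K*k² (X(k, K) = k²*K + 6 = K*k² + 6 = 6 + K*k²)
(X(-5, 6) - 8)² = ((6 + 6*(-5)²) - 8)² = ((6 + 6*25) - 8)² = ((6 + 150) - 8)² = (156 - 8)² = 148² = 21904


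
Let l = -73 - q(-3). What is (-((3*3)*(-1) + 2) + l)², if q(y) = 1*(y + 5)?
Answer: 4624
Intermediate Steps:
q(y) = 5 + y (q(y) = 1*(5 + y) = 5 + y)
l = -75 (l = -73 - (5 - 3) = -73 - 1*2 = -73 - 2 = -75)
(-((3*3)*(-1) + 2) + l)² = (-((3*3)*(-1) + 2) - 75)² = (-(9*(-1) + 2) - 75)² = (-(-9 + 2) - 75)² = (-1*(-7) - 75)² = (7 - 75)² = (-68)² = 4624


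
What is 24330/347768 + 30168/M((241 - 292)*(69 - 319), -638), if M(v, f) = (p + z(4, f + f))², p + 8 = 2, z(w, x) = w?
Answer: 1311445293/173884 ≈ 7542.1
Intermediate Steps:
p = -6 (p = -8 + 2 = -6)
M(v, f) = 4 (M(v, f) = (-6 + 4)² = (-2)² = 4)
24330/347768 + 30168/M((241 - 292)*(69 - 319), -638) = 24330/347768 + 30168/4 = 24330*(1/347768) + 30168*(¼) = 12165/173884 + 7542 = 1311445293/173884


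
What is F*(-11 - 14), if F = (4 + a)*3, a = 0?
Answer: -300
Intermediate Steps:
F = 12 (F = (4 + 0)*3 = 4*3 = 12)
F*(-11 - 14) = 12*(-11 - 14) = 12*(-25) = -300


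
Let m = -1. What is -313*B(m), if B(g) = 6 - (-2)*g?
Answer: -1252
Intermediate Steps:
B(g) = 6 + 2*g
-313*B(m) = -313*(6 + 2*(-1)) = -313*(6 - 2) = -313*4 = -1252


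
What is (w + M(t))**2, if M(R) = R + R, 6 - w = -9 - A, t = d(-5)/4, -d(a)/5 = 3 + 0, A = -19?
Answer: 529/4 ≈ 132.25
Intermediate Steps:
d(a) = -15 (d(a) = -5*(3 + 0) = -5*3 = -15)
t = -15/4 ≈ -3.7500
w = -4 (w = 6 - (-9 - 1*(-19)) = 6 - (-9 + 19) = 6 - 1*10 = 6 - 10 = -4)
M(R) = 2*R
(w + M(t))**2 = (-4 + 2*(-15/4))**2 = (-4 - 15/2)**2 = (-23/2)**2 = 529/4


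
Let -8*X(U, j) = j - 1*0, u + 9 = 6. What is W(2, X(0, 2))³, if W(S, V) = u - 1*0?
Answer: -27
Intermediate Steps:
u = -3 (u = -9 + 6 = -3)
X(U, j) = -j/8 (X(U, j) = -(j - 1*0)/8 = -(j + 0)/8 = -j/8)
W(S, V) = -3 (W(S, V) = -3 - 1*0 = -3 + 0 = -3)
W(2, X(0, 2))³ = (-3)³ = -27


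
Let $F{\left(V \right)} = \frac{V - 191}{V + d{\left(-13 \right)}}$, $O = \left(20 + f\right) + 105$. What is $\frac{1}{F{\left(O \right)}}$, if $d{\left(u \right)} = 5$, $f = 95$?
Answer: $\frac{225}{29} \approx 7.7586$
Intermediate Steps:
$O = 220$ ($O = \left(20 + 95\right) + 105 = 115 + 105 = 220$)
$F{\left(V \right)} = \frac{-191 + V}{5 + V}$ ($F{\left(V \right)} = \frac{V - 191}{V + 5} = \frac{-191 + V}{5 + V}$)
$\frac{1}{F{\left(O \right)}} = \frac{1}{\frac{1}{5 + 220} \left(-191 + 220\right)} = \frac{1}{\frac{1}{225} \cdot 29} = \frac{1}{\frac{29}{225}} = \frac{225}{29}$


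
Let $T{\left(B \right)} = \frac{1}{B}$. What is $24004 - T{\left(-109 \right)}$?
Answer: $\frac{2616437}{109} \approx 24004.0$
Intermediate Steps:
$24004 - T{\left(-109 \right)} = 24004 - \frac{1}{-109} = 24004 - - \frac{1}{109} = 24004 + \frac{1}{109} = \frac{2616437}{109}$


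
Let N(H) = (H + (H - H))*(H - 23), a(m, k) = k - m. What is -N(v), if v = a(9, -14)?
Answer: -1058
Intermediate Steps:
v = -23 (v = -14 - 1*9 = -14 - 9 = -23)
N(H) = H*(-23 + H) (N(H) = (H + 0)*(-23 + H) = H*(-23 + H))
-N(v) = -(-23)*(-23 - 23) = -(-23)*(-46) = -1*1058 = -1058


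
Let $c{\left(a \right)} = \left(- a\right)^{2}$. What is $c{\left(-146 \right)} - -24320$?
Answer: $45636$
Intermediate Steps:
$c{\left(a \right)} = a^{2}$
$c{\left(-146 \right)} - -24320 = \left(-146\right)^{2} - -24320 = 21316 + 24320 = 45636$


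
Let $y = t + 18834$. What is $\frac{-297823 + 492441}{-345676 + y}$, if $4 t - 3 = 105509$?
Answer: $- \frac{97309}{150232} \approx -0.64773$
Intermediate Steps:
$t = 26378$ ($t = \frac{3}{4} + \frac{1}{4} \cdot 105509 = \frac{3}{4} + \frac{105509}{4} = 26378$)
$y = 45212$ ($y = 26378 + 18834 = 45212$)
$\frac{-297823 + 492441}{-345676 + y} = \frac{-297823 + 492441}{-345676 + 45212} = \frac{194618}{-300464} = 194618 \left(- \frac{1}{300464}\right) = - \frac{97309}{150232}$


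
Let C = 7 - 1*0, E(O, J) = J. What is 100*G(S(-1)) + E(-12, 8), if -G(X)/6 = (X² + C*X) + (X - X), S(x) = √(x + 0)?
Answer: 608 - 4200*I ≈ 608.0 - 4200.0*I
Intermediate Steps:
C = 7 (C = 7 + 0 = 7)
S(x) = √x
G(X) = -42*X - 6*X² (G(X) = -6*((X² + 7*X) + (X - X)) = -6*((X² + 7*X) + 0) = -6*(X² + 7*X) = -42*X - 6*X²)
100*G(S(-1)) + E(-12, 8) = 100*(-6*√(-1)*(7 + √(-1))) + 8 = 100*(-6*I*(7 + I)) + 8 = -600*I*(7 + I) + 8 = 8 - 600*I*(7 + I)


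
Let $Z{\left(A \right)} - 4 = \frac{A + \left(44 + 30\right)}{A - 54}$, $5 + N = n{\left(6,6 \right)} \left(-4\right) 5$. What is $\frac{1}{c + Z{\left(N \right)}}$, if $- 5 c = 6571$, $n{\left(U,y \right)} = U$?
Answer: $- \frac{895}{1172374} \approx -0.00076341$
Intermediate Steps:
$c = - \frac{6571}{5}$ ($c = \left(- \frac{1}{5}\right) 6571 = - \frac{6571}{5} \approx -1314.2$)
$N = -125$ ($N = -5 + 6 \left(-4\right) 5 = -5 - 120 = -125$)
$Z{\left(A \right)} = 4 + \frac{74 + A}{-54 + A}$ ($Z{\left(A \right)} = 4 + \frac{A + \left(44 + 30\right)}{A - 54} = 4 + \frac{A + 74}{-54 + A} = 4 + \frac{74 + A}{-54 + A}$)
$\frac{1}{c + Z{\left(N \right)}} = \frac{1}{- \frac{6571}{5} + \frac{-142 + 5 \left(-125\right)}{-54 - 125}} = \frac{1}{- \frac{6571}{5} + \frac{-142 - 625}{-179}} = \frac{1}{- \frac{6571}{5} - - \frac{767}{179}} = \frac{1}{- \frac{6571}{5} + \frac{767}{179}} = \frac{1}{- \frac{1172374}{895}} = - \frac{895}{1172374}$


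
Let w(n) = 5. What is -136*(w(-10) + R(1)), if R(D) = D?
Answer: -816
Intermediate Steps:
-136*(w(-10) + R(1)) = -136*(5 + 1) = -136*6 = -816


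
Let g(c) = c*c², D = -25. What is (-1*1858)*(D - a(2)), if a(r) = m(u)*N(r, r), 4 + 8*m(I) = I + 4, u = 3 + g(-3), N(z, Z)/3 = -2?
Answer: 79894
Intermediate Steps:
N(z, Z) = -6 (N(z, Z) = 3*(-2) = -6)
g(c) = c³
u = -24 (u = 3 + (-3)³ = 3 - 27 = -24)
m(I) = I/8 (m(I) = -½ + (I + 4)/8 = -½ + (4 + I)/8 = -½ + (½ + I/8) = I/8)
a(r) = 18 (a(r) = ((⅛)*(-24))*(-6) = -3*(-6) = 18)
(-1*1858)*(D - a(2)) = (-1*1858)*(-25 - 1*18) = -1858*(-25 - 18) = -1858*(-43) = 79894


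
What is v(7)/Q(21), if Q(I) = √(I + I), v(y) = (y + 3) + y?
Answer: 17*√42/42 ≈ 2.6232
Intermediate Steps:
v(y) = 3 + 2*y (v(y) = (3 + y) + y = 3 + 2*y)
Q(I) = √2*√I (Q(I) = √(2*I) = √2*√I)
v(7)/Q(21) = (3 + 2*7)/((√2*√21)) = (3 + 14)/(√42) = 17*(√42/42) = 17*√42/42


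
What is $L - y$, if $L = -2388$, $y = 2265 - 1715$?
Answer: $-2938$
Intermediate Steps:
$y = 550$ ($y = 2265 - 1715 = 550$)
$L - y = -2388 - 550 = -2938$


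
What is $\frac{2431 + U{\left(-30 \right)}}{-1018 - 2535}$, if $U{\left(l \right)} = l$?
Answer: $- \frac{2401}{3553} \approx -0.67577$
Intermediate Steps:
$\frac{2431 + U{\left(-30 \right)}}{-1018 - 2535} = \frac{2431 - 30}{-1018 - 2535} = \frac{2401}{-3553} = 2401 \left(- \frac{1}{3553}\right) = - \frac{2401}{3553}$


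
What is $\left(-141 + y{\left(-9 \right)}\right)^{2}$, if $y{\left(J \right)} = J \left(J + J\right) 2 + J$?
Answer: $30276$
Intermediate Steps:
$y{\left(J \right)} = J + 4 J^{2}$ ($y{\left(J \right)} = J 2 J 2 + J = J 4 J + J = 4 J^{2} + J = J + 4 J^{2}$)
$\left(-141 + y{\left(-9 \right)}\right)^{2} = \left(-141 - 9 \left(1 + 4 \left(-9\right)\right)\right)^{2} = \left(-141 - 9 \left(1 - 36\right)\right)^{2} = \left(-141 - -315\right)^{2} = \left(-141 + 315\right)^{2} = 174^{2} = 30276$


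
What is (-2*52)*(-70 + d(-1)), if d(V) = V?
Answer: 7384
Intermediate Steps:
(-2*52)*(-70 + d(-1)) = (-2*52)*(-70 - 1) = -104*(-71) = 7384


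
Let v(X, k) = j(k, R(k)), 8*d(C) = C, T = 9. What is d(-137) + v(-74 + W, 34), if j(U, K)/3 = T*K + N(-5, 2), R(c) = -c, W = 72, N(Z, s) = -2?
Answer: -7529/8 ≈ -941.13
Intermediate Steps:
d(C) = C/8
j(U, K) = -6 + 27*K (j(U, K) = 3*(9*K - 2) = 3*(-2 + 9*K) = -6 + 27*K)
v(X, k) = -6 - 27*k (v(X, k) = -6 + 27*(-k) = -6 - 27*k)
d(-137) + v(-74 + W, 34) = (⅛)*(-137) + (-6 - 27*34) = -137/8 + (-6 - 918) = -137/8 - 924 = -7529/8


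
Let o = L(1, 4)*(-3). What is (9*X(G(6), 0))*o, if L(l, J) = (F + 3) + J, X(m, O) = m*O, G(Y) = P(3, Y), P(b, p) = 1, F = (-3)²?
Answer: 0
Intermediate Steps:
F = 9
G(Y) = 1
X(m, O) = O*m
L(l, J) = 12 + J (L(l, J) = (9 + 3) + J = 12 + J)
o = -48 (o = (12 + 4)*(-3) = 16*(-3) = -48)
(9*X(G(6), 0))*o = (9*(0*1))*(-48) = (9*0)*(-48) = 0*(-48) = 0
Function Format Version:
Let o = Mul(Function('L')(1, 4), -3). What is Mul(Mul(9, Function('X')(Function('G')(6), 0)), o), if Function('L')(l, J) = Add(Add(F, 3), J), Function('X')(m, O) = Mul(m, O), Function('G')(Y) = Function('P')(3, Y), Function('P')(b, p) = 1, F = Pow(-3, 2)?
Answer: 0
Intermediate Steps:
F = 9
Function('G')(Y) = 1
Function('X')(m, O) = Mul(O, m)
Function('L')(l, J) = Add(12, J) (Function('L')(l, J) = Add(Add(9, 3), J) = Add(12, J))
o = -48 (o = Mul(Add(12, 4), -3) = Mul(16, -3) = -48)
Mul(Mul(9, Function('X')(Function('G')(6), 0)), o) = Mul(Mul(9, Mul(0, 1)), -48) = Mul(Mul(9, 0), -48) = Mul(0, -48) = 0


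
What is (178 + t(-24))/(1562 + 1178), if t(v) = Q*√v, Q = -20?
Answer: 89/1370 - 2*I*√6/137 ≈ 0.064963 - 0.035759*I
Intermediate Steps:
t(v) = -20*√v
(178 + t(-24))/(1562 + 1178) = (178 - 40*I*√6)/(1562 + 1178) = (178 - 40*I*√6)/2740 = (178 - 40*I*√6)*(1/2740) = 89/1370 - 2*I*√6/137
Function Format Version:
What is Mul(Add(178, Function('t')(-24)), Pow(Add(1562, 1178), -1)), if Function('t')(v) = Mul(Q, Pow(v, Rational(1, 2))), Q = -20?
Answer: Add(Rational(89, 1370), Mul(Rational(-2, 137), I, Pow(6, Rational(1, 2)))) ≈ Add(0.064963, Mul(-0.035759, I))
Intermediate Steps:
Function('t')(v) = Mul(-20, Pow(v, Rational(1, 2)))
Mul(Add(178, Function('t')(-24)), Pow(Add(1562, 1178), -1)) = Mul(Add(178, Mul(-20, Pow(-24, Rational(1, 2)))), Pow(Add(1562, 1178), -1)) = Mul(Add(178, Mul(-20, Mul(2, I, Pow(6, Rational(1, 2))))), Pow(2740, -1)) = Mul(Add(178, Mul(-40, I, Pow(6, Rational(1, 2)))), Rational(1, 2740)) = Add(Rational(89, 1370), Mul(Rational(-2, 137), I, Pow(6, Rational(1, 2))))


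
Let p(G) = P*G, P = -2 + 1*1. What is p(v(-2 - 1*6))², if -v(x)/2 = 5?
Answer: 100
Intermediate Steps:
P = -1 (P = -2 + 1 = -1)
v(x) = -10 (v(x) = -2*5 = -10)
p(G) = -G
p(v(-2 - 1*6))² = (-1*(-10))² = 10² = 100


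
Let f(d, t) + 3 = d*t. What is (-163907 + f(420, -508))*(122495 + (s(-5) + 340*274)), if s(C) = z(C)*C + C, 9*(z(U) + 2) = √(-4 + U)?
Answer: -81362048200 + 1886350*I/3 ≈ -8.1362e+10 + 6.2878e+5*I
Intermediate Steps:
z(U) = -2 + √(-4 + U)/9
s(C) = C + C*(-2 + √(-4 + C)/9) (s(C) = (-2 + √(-4 + C)/9)*C + C = C*(-2 + √(-4 + C)/9) + C = C + C*(-2 + √(-4 + C)/9))
f(d, t) = -3 + d*t
(-163907 + f(420, -508))*(122495 + (s(-5) + 340*274)) = (-163907 + (-3 + 420*(-508)))*(122495 + ((⅑)*(-5)*(-9 + √(-4 - 5)) + 340*274)) = (-163907 + (-3 - 213360))*(122495 + ((⅑)*(-5)*(-9 + √(-9)) + 93160)) = (-163907 - 213363)*(122495 + ((⅑)*(-5)*(-9 + 3*I) + 93160)) = -377270*(122495 + ((5 - 5*I/3) + 93160)) = -377270*(122495 + (93165 - 5*I/3)) = -377270*(215660 - 5*I/3) = -81362048200 + 1886350*I/3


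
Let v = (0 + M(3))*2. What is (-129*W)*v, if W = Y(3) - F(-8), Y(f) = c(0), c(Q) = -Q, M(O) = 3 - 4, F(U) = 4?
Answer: -1032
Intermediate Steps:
M(O) = -1
v = -2 (v = (0 - 1)*2 = -1*2 = -2)
Y(f) = 0 (Y(f) = -1*0 = 0)
W = -4 (W = 0 - 1*4 = 0 - 4 = -4)
(-129*W)*v = -129*(-4)*(-2) = 516*(-2) = -1032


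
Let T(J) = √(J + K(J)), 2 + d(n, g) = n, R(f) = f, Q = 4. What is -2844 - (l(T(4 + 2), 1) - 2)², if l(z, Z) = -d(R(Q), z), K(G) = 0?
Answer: -2860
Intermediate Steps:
d(n, g) = -2 + n
T(J) = √J (T(J) = √(J + 0) = √J)
l(z, Z) = -2 (l(z, Z) = -(-2 + 4) = -1*2 = -2)
-2844 - (l(T(4 + 2), 1) - 2)² = -2844 - (-2 - 2)² = -2844 - 1*(-4)² = -2844 - 1*16 = -2844 - 16 = -2860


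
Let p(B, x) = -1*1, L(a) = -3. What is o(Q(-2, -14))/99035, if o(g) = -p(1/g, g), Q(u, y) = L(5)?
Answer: 1/99035 ≈ 1.0097e-5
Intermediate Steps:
Q(u, y) = -3
p(B, x) = -1
o(g) = 1 (o(g) = -1*(-1) = 1)
o(Q(-2, -14))/99035 = 1/99035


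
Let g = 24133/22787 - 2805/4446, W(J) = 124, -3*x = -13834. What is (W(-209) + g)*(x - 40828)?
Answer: -228272600278025/50655501 ≈ -4.5064e+6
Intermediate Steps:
x = 13834/3 (x = -1/3*(-13834) = 13834/3 ≈ 4611.3)
g = 14459261/33770334 (g = 24133*(1/22787) - 2805*1/4446 = 24133/22787 - 935/1482 = 14459261/33770334 ≈ 0.42816)
(W(-209) + g)*(x - 40828) = (124 + 14459261/33770334)*(13834/3 - 40828) = (4201980677/33770334)*(-108650/3) = -228272600278025/50655501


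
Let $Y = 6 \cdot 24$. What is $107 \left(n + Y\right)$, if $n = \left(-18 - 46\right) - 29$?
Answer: $5457$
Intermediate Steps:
$n = -93$ ($n = -64 - 29 = -93$)
$Y = 144$
$107 \left(n + Y\right) = 107 \left(-93 + 144\right) = 107 \cdot 51 = 5457$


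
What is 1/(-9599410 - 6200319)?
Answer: -1/15799729 ≈ -6.3292e-8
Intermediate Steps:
1/(-9599410 - 6200319) = 1/(-15799729) = -1/15799729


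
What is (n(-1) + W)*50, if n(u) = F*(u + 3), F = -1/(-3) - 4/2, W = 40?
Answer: 5500/3 ≈ 1833.3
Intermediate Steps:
F = -5/3 (F = -1*(-1/3) - 4*1/2 = 1/3 - 2 = -5/3 ≈ -1.6667)
n(u) = -5 - 5*u/3 (n(u) = -5*(u + 3)/3 = -5*(3 + u)/3 = -5 - 5*u/3)
(n(-1) + W)*50 = ((-5 - 5/3*(-1)) + 40)*50 = ((-5 + 5/3) + 40)*50 = (-10/3 + 40)*50 = (110/3)*50 = 5500/3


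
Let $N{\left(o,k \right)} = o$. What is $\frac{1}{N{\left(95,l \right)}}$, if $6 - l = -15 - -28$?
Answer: $\frac{1}{95} \approx 0.010526$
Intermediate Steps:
$l = -7$ ($l = 6 - \left(-15 - -28\right) = 6 - \left(-15 + 28\right) = 6 - 13 = -7$)
$\frac{1}{N{\left(95,l \right)}} = \frac{1}{95}$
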